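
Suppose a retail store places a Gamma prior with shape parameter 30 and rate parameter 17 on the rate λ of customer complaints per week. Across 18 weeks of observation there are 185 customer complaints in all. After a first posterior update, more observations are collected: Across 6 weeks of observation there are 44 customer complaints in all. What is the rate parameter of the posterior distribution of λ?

41

Total count 185 over total exposure 18 weeks.
After the first batch: Gamma(30 + 185, 17 + 18) = Gamma(215, 35).
Total count 44 over total exposure 6 weeks.
After the second batch: Gamma(215 + 44, 35 + 6) = Gamma(259, 41).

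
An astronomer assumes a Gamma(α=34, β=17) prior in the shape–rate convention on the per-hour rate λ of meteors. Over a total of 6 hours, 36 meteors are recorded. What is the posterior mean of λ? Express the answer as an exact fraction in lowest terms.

70/23

Total count 36 over total exposure 6 hours.
Posterior: α' = 34 + 36 = 70, β' = 17 + 6 = 23.
Posterior mean = α'/β' = 70/23.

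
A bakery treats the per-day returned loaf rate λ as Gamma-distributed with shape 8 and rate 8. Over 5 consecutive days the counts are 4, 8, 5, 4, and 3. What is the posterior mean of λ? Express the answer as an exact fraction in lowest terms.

Total count: 4 + 8 + 5 + 4 + 3 = 24.
Total exposure: 5 days.
The Gamma prior is conjugate for the Poisson rate, so λ | data ~ Gamma(8+24, 8+5) = Gamma(32, 13).
Posterior mean = α'/β' = 32/13.

32/13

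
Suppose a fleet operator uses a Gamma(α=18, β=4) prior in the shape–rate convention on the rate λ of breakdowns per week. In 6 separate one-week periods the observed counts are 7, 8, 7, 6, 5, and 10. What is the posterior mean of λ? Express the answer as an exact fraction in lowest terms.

Total count: 7 + 8 + 7 + 6 + 5 + 10 = 43.
Total exposure: 6 weeks.
The Gamma prior is conjugate for the Poisson rate, so λ | data ~ Gamma(18+43, 4+6) = Gamma(61, 10).
Posterior mean = α'/β' = 61/10.

61/10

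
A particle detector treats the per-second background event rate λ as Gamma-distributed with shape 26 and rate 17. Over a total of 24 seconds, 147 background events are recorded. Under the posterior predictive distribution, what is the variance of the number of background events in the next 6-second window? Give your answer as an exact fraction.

48786/1681

Total count 147 over total exposure 24 seconds.
The Gamma prior is conjugate for the Poisson rate, so λ | data ~ Gamma(26+147, 17+24) = Gamma(173, 41).
The posterior predictive for a window of length T is Negative Binomial with variance T·α'·(β'+T)/β'² = 6·173·47/1681 = 48786/1681.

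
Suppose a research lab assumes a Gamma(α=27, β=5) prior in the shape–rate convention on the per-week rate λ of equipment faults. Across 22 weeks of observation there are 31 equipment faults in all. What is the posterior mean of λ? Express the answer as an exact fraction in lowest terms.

Total count 31 over total exposure 22 weeks.
Gamma(α, β) with Poisson data over total exposure Σt gives posterior Gamma(α+Σx, β+Σt) = Gamma(58, 27).
Posterior mean = α'/β' = 58/27.

58/27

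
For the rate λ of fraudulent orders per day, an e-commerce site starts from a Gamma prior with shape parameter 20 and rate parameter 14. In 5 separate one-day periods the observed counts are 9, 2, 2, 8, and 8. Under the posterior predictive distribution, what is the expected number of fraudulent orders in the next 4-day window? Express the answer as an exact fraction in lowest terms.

196/19

Total count: 9 + 2 + 2 + 8 + 8 = 29.
Total exposure: 5 days.
By Gamma–Poisson conjugacy, the posterior is Gamma(α + Σx, β + Σt) = Gamma(20 + 29, 14 + 5) = Gamma(49, 19).
Predictive mean over a 4-day window = T·E[λ|data] = 4·49/19 = 196/19.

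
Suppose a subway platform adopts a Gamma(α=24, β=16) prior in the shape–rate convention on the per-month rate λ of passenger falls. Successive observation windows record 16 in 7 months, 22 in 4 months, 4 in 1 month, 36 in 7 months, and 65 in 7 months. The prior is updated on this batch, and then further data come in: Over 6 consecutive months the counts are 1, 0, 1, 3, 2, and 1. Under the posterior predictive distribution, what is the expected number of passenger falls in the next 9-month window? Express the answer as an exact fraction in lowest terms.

525/16

Total count: 16 + 22 + 4 + 36 + 65 = 143.
Total exposure: 7 + 4 + 1 + 7 + 7 = 26 months.
After the first batch: Gamma(24 + 143, 16 + 26) = Gamma(167, 42).
Total count: 1 + 0 + 1 + 3 + 2 + 1 = 8.
Total exposure: 6 months.
After the second batch: Gamma(167 + 8, 42 + 6) = Gamma(175, 48).
Predictive mean over a 9-month window = T·E[λ|data] = 9·175/48 = 525/16.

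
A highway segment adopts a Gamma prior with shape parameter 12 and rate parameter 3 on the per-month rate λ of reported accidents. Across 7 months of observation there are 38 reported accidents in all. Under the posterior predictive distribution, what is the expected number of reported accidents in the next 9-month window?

45

Total count 38 over total exposure 7 months.
Conjugate update: add total count to the shape and total exposure to the rate, giving Gamma(50, 10).
Predictive mean over a 9-month window = T·E[λ|data] = 9·50/10 = 45.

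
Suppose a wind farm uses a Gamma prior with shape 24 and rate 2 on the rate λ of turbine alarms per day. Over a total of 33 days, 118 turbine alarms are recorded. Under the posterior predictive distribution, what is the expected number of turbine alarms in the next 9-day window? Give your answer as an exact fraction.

Total count 118 over total exposure 33 days.
Posterior: α' = 24 + 118 = 142, β' = 2 + 33 = 35.
Predictive mean over a 9-day window = T·E[λ|data] = 9·142/35 = 1278/35.

1278/35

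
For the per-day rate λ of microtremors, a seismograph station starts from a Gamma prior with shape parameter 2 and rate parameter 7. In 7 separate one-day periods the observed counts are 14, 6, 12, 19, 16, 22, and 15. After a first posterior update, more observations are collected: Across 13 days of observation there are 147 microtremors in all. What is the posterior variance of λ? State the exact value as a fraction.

253/729

Total count: 14 + 6 + 12 + 19 + 16 + 22 + 15 = 104.
Total exposure: 7 days.
After the first batch: Gamma(2 + 104, 7 + 7) = Gamma(106, 14).
Total count 147 over total exposure 13 days.
After the second batch: Gamma(106 + 147, 14 + 13) = Gamma(253, 27).
Posterior variance = α'/β'² = 253/729.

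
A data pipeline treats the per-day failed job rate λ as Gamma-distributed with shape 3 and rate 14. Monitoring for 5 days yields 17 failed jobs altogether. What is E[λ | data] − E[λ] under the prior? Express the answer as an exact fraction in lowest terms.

223/266

Total count 17 over total exposure 5 days.
Conjugate update: add total count to the shape and total exposure to the rate, giving Gamma(20, 19).
Posterior mean = 20/19 = 20/19; prior mean = 3/14 = 3/14. Difference = 20/19 − 3/14 = 223/266.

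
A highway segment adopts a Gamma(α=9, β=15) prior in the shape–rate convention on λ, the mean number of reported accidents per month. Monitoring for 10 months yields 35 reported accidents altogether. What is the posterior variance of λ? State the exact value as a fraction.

44/625

Total count 35 over total exposure 10 months.
Posterior: α' = 9 + 35 = 44, β' = 15 + 10 = 25.
Posterior variance = α'/β'² = 44/625.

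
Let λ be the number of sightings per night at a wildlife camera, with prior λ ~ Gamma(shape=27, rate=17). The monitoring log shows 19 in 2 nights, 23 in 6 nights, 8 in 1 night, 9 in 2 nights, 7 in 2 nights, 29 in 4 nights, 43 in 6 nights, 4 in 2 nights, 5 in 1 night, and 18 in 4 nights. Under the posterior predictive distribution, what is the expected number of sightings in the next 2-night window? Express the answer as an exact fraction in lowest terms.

384/47

Total count: 19 + 23 + 8 + 9 + 7 + 29 + 43 + 4 + 5 + 18 = 165.
Total exposure: 2 + 6 + 1 + 2 + 2 + 4 + 6 + 2 + 1 + 4 = 30 nights.
The Gamma prior is conjugate for the Poisson rate, so λ | data ~ Gamma(27+165, 17+30) = Gamma(192, 47).
Predictive mean over a 2-night window = T·E[λ|data] = 2·192/47 = 384/47.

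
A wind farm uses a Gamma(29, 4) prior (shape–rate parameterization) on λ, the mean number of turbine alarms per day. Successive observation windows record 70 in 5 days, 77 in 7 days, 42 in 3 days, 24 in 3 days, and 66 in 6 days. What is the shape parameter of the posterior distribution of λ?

Total count: 70 + 77 + 42 + 24 + 66 = 279.
Total exposure: 5 + 7 + 3 + 3 + 6 = 24 days.
The Gamma prior is conjugate for the Poisson rate, so λ | data ~ Gamma(29+279, 4+24) = Gamma(308, 28).

308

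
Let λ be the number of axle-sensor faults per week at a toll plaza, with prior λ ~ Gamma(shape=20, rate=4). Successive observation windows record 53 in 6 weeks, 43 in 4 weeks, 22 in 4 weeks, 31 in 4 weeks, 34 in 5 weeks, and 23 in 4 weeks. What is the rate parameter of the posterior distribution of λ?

31

Total count: 53 + 43 + 22 + 31 + 34 + 23 = 206.
Total exposure: 6 + 4 + 4 + 4 + 5 + 4 = 27 weeks.
Gamma(α, β) with Poisson data over total exposure Σt gives posterior Gamma(α+Σx, β+Σt) = Gamma(226, 31).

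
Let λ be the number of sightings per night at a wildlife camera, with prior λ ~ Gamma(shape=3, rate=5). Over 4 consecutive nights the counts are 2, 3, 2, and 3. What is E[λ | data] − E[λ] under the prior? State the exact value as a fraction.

38/45

Total count: 2 + 3 + 2 + 3 = 10.
Total exposure: 4 nights.
By Gamma–Poisson conjugacy, the posterior is Gamma(α + Σx, β + Σt) = Gamma(3 + 10, 5 + 4) = Gamma(13, 9).
Posterior mean = 13/9 = 13/9; prior mean = 3/5 = 3/5. Difference = 13/9 − 3/5 = 38/45.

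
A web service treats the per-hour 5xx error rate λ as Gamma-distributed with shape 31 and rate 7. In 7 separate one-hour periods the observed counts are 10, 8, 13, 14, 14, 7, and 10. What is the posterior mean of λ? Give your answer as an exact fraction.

Total count: 10 + 8 + 13 + 14 + 14 + 7 + 10 = 76.
Total exposure: 7 hours.
The Gamma prior is conjugate for the Poisson rate, so λ | data ~ Gamma(31+76, 7+7) = Gamma(107, 14).
Posterior mean = α'/β' = 107/14.

107/14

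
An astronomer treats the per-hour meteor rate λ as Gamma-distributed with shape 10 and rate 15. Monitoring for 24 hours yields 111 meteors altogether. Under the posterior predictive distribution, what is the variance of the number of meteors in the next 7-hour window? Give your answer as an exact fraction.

38962/1521

Total count 111 over total exposure 24 hours.
Posterior: α' = 10 + 111 = 121, β' = 15 + 24 = 39.
The posterior predictive for a window of length T is Negative Binomial with variance T·α'·(β'+T)/β'² = 7·121·46/1521 = 38962/1521.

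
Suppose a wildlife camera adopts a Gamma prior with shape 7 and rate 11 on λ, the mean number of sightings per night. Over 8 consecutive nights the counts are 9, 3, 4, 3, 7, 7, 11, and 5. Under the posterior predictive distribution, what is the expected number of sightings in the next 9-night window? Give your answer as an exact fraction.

504/19

Total count: 9 + 3 + 4 + 3 + 7 + 7 + 11 + 5 = 49.
Total exposure: 8 nights.
The Gamma prior is conjugate for the Poisson rate, so λ | data ~ Gamma(7+49, 11+8) = Gamma(56, 19).
Predictive mean over a 9-night window = T·E[λ|data] = 9·56/19 = 504/19.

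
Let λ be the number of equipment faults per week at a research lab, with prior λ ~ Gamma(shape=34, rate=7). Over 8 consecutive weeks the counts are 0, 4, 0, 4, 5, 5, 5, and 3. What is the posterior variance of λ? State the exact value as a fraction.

Total count: 0 + 4 + 0 + 4 + 5 + 5 + 5 + 3 = 26.
Total exposure: 8 weeks.
Gamma(α, β) with Poisson data over total exposure Σt gives posterior Gamma(α+Σx, β+Σt) = Gamma(60, 15).
Posterior variance = α'/β'² = 60/225 = 4/15.

4/15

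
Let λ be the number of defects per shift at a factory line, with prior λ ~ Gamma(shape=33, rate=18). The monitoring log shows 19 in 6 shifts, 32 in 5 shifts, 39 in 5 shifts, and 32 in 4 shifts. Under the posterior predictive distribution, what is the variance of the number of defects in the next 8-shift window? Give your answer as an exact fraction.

Total count: 19 + 32 + 39 + 32 = 122.
Total exposure: 6 + 5 + 5 + 4 = 20 shifts.
Gamma(α, β) with Poisson data over total exposure Σt gives posterior Gamma(α+Σx, β+Σt) = Gamma(155, 38).
The posterior predictive for a window of length T is Negative Binomial with variance T·α'·(β'+T)/β'² = 8·155·46/1444 = 14260/361.

14260/361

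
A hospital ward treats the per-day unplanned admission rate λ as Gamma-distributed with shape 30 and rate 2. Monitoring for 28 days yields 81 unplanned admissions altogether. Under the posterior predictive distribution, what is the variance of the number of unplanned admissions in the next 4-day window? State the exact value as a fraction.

Total count 81 over total exposure 28 days.
By Gamma–Poisson conjugacy, the posterior is Gamma(α + Σx, β + Σt) = Gamma(30 + 81, 2 + 28) = Gamma(111, 30).
The posterior predictive for a window of length T is Negative Binomial with variance T·α'·(β'+T)/β'² = 4·111·34/900 = 1258/75.

1258/75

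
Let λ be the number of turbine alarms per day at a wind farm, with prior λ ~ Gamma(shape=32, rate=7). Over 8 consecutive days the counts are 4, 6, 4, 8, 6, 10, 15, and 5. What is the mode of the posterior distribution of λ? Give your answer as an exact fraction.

89/15

Total count: 4 + 6 + 4 + 8 + 6 + 10 + 15 + 5 = 58.
Total exposure: 8 days.
Conjugate update: add total count to the shape and total exposure to the rate, giving Gamma(90, 15).
Posterior mode = (α'−1)/β' = 89/15.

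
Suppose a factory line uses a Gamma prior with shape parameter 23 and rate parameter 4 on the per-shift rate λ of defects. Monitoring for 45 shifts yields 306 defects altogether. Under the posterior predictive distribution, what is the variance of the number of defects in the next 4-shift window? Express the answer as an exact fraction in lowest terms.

Total count 306 over total exposure 45 shifts.
The Gamma prior is conjugate for the Poisson rate, so λ | data ~ Gamma(23+306, 4+45) = Gamma(329, 49).
The posterior predictive for a window of length T is Negative Binomial with variance T·α'·(β'+T)/β'² = 4·329·53/2401 = 9964/343.

9964/343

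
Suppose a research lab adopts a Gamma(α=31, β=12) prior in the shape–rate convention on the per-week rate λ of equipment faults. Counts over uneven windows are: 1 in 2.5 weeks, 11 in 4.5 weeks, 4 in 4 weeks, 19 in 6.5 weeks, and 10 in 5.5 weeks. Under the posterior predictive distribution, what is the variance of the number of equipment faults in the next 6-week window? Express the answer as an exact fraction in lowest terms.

Total count: 1 + 11 + 4 + 19 + 10 = 45.
Total exposure: 2.5 + 4.5 + 4 + 6.5 + 5.5 = 23 weeks.
Conjugate update: add total count to the shape and total exposure to the rate, giving Gamma(76, 35).
The posterior predictive for a window of length T is Negative Binomial with variance T·α'·(β'+T)/β'² = 6·76·41/1225 = 18696/1225.

18696/1225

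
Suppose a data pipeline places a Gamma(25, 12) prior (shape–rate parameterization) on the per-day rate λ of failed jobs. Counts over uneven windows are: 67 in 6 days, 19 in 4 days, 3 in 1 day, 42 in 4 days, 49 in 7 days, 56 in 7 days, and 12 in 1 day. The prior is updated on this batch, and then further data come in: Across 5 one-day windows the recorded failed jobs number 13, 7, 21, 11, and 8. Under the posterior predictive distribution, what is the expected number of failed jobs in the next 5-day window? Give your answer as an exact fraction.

1665/47

Total count: 67 + 19 + 3 + 42 + 49 + 56 + 12 = 248.
Total exposure: 6 + 4 + 1 + 4 + 7 + 7 + 1 = 30 days.
After the first batch: Gamma(25 + 248, 12 + 30) = Gamma(273, 42).
Total count: 13 + 7 + 21 + 11 + 8 = 60.
Total exposure: 5 days.
After the second batch: Gamma(273 + 60, 42 + 5) = Gamma(333, 47).
Predictive mean over a 5-day window = T·E[λ|data] = 5·333/47 = 1665/47.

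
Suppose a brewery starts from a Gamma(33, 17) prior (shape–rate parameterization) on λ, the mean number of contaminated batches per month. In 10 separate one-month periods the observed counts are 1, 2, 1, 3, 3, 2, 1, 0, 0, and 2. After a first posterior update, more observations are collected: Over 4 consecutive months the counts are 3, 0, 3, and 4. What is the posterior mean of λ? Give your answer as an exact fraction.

58/31

Total count: 1 + 2 + 1 + 3 + 3 + 2 + 1 + 0 + 0 + 2 = 15.
Total exposure: 10 months.
After the first batch: Gamma(33 + 15, 17 + 10) = Gamma(48, 27).
Total count: 3 + 0 + 3 + 4 = 10.
Total exposure: 4 months.
After the second batch: Gamma(48 + 10, 27 + 4) = Gamma(58, 31).
Posterior mean = α'/β' = 58/31.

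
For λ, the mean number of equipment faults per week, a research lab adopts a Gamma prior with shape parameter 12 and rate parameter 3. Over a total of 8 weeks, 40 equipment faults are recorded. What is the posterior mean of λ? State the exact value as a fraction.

Total count 40 over total exposure 8 weeks.
The Gamma prior is conjugate for the Poisson rate, so λ | data ~ Gamma(12+40, 3+8) = Gamma(52, 11).
Posterior mean = α'/β' = 52/11.

52/11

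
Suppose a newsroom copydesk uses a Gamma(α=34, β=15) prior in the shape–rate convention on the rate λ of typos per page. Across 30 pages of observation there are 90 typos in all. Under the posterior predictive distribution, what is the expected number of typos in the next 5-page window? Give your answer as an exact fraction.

Total count 90 over total exposure 30 pages.
By Gamma–Poisson conjugacy, the posterior is Gamma(α + Σx, β + Σt) = Gamma(34 + 90, 15 + 30) = Gamma(124, 45).
Predictive mean over a 5-page window = T·E[λ|data] = 5·124/45 = 124/9.

124/9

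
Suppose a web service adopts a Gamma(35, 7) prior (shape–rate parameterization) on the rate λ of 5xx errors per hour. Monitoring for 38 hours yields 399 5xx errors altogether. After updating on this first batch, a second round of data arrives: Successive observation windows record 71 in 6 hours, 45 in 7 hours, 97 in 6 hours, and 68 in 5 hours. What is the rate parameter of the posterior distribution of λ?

Total count 399 over total exposure 38 hours.
After the first batch: Gamma(35 + 399, 7 + 38) = Gamma(434, 45).
Total count: 71 + 45 + 97 + 68 = 281.
Total exposure: 6 + 7 + 6 + 5 = 24 hours.
After the second batch: Gamma(434 + 281, 45 + 24) = Gamma(715, 69).

69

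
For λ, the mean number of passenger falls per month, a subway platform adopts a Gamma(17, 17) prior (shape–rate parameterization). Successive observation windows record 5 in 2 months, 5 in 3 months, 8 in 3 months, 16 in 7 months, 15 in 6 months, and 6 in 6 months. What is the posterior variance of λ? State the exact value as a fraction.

Total count: 5 + 5 + 8 + 16 + 15 + 6 = 55.
Total exposure: 2 + 3 + 3 + 7 + 6 + 6 = 27 months.
The Gamma prior is conjugate for the Poisson rate, so λ | data ~ Gamma(17+55, 17+27) = Gamma(72, 44).
Posterior variance = α'/β'² = 72/1936 = 9/242.

9/242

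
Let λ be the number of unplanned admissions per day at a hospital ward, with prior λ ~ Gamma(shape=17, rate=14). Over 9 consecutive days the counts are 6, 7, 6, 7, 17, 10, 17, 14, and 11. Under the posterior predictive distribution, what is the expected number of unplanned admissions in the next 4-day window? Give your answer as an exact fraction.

448/23

Total count: 6 + 7 + 6 + 7 + 17 + 10 + 17 + 14 + 11 = 95.
Total exposure: 9 days.
Posterior: α' = 17 + 95 = 112, β' = 14 + 9 = 23.
Predictive mean over a 4-day window = T·E[λ|data] = 4·112/23 = 448/23.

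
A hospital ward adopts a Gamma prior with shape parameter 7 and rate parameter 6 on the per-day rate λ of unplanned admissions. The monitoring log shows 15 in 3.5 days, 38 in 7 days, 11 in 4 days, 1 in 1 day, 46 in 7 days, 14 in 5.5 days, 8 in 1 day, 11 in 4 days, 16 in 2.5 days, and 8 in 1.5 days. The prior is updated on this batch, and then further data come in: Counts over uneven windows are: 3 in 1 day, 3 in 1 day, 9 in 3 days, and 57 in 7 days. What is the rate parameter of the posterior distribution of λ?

55

Total count: 15 + 38 + 11 + 1 + 46 + 14 + 8 + 11 + 16 + 8 = 168.
Total exposure: 3.5 + 7 + 4 + 1 + 7 + 5.5 + 1 + 4 + 2.5 + 1.5 = 37 days.
After the first batch: Gamma(7 + 168, 6 + 37) = Gamma(175, 43).
Total count: 3 + 3 + 9 + 57 = 72.
Total exposure: 1 + 1 + 3 + 7 = 12 days.
After the second batch: Gamma(175 + 72, 43 + 12) = Gamma(247, 55).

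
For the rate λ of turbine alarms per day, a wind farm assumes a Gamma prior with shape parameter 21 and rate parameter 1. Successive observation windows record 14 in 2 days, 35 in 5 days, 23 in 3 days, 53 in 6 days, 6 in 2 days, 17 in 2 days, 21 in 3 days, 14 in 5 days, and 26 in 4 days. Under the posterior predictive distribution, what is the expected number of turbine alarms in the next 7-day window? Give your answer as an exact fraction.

1610/33

Total count: 14 + 35 + 23 + 53 + 6 + 17 + 21 + 14 + 26 = 209.
Total exposure: 2 + 5 + 3 + 6 + 2 + 2 + 3 + 5 + 4 = 32 days.
Posterior: α' = 21 + 209 = 230, β' = 1 + 32 = 33.
Predictive mean over a 7-day window = T·E[λ|data] = 7·230/33 = 1610/33.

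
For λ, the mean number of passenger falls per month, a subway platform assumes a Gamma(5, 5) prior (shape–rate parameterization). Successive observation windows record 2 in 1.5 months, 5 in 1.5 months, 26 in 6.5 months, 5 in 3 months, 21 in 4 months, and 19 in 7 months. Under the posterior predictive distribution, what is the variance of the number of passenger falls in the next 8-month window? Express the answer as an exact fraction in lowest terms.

Total count: 2 + 5 + 26 + 5 + 21 + 19 = 78.
Total exposure: 1.5 + 1.5 + 6.5 + 3 + 4 + 7 = 23.5 months.
Conjugate update: add total count to the shape and total exposure to the rate, giving Gamma(83, 57/2).
The posterior predictive for a window of length T is Negative Binomial with variance T·α'·(β'+T)/β'² = 8·83·(73/2)/(3249/4) = 96944/3249.

96944/3249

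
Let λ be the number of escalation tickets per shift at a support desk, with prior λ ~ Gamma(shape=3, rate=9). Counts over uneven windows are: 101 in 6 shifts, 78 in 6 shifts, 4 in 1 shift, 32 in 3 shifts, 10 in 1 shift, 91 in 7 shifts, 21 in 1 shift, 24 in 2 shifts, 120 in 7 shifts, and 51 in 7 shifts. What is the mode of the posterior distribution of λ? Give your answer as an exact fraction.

267/25

Total count: 101 + 78 + 4 + 32 + 10 + 91 + 21 + 24 + 120 + 51 = 532.
Total exposure: 6 + 6 + 1 + 3 + 1 + 7 + 1 + 2 + 7 + 7 = 41 shifts.
By Gamma–Poisson conjugacy, the posterior is Gamma(α + Σx, β + Σt) = Gamma(3 + 532, 9 + 41) = Gamma(535, 50).
Posterior mode = (α'−1)/β' = 534/50 = 267/25.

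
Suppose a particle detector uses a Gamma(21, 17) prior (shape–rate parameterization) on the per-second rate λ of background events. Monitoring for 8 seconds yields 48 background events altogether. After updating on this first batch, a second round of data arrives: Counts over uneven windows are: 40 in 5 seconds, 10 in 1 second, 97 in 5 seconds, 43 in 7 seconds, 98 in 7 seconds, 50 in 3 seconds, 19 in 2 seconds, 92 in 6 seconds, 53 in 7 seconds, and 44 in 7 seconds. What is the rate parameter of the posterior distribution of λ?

Total count 48 over total exposure 8 seconds.
After the first batch: Gamma(21 + 48, 17 + 8) = Gamma(69, 25).
Total count: 40 + 10 + 97 + 43 + 98 + 50 + 19 + 92 + 53 + 44 = 546.
Total exposure: 5 + 1 + 5 + 7 + 7 + 3 + 2 + 6 + 7 + 7 = 50 seconds.
After the second batch: Gamma(69 + 546, 25 + 50) = Gamma(615, 75).

75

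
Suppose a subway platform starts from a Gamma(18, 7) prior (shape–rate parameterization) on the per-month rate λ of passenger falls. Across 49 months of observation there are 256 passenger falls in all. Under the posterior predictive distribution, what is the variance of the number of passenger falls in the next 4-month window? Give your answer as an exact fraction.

2055/98

Total count 256 over total exposure 49 months.
The Gamma prior is conjugate for the Poisson rate, so λ | data ~ Gamma(18+256, 7+49) = Gamma(274, 56).
The posterior predictive for a window of length T is Negative Binomial with variance T·α'·(β'+T)/β'² = 4·274·60/3136 = 2055/98.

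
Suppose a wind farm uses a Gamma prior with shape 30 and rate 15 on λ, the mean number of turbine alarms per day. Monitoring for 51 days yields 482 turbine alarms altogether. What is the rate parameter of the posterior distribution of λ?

66

Total count 482 over total exposure 51 days.
Posterior: α' = 30 + 482 = 512, β' = 15 + 51 = 66.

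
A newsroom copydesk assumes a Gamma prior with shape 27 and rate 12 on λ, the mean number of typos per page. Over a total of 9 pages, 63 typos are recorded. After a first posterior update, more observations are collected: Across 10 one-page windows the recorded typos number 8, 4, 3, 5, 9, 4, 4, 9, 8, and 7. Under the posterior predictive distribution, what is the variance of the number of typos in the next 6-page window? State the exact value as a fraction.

33522/961

Total count 63 over total exposure 9 pages.
After the first batch: Gamma(27 + 63, 12 + 9) = Gamma(90, 21).
Total count: 8 + 4 + 3 + 5 + 9 + 4 + 4 + 9 + 8 + 7 = 61.
Total exposure: 10 pages.
After the second batch: Gamma(90 + 61, 21 + 10) = Gamma(151, 31).
The posterior predictive for a window of length T is Negative Binomial with variance T·α'·(β'+T)/β'² = 6·151·37/961 = 33522/961.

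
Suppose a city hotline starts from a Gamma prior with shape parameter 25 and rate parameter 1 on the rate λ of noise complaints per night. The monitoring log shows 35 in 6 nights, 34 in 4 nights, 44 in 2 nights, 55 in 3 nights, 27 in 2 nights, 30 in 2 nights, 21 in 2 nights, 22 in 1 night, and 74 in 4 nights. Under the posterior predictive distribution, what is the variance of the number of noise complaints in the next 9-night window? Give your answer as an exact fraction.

1468/9

Total count: 35 + 34 + 44 + 55 + 27 + 30 + 21 + 22 + 74 = 342.
Total exposure: 6 + 4 + 2 + 3 + 2 + 2 + 2 + 1 + 4 = 26 nights.
By Gamma–Poisson conjugacy, the posterior is Gamma(α + Σx, β + Σt) = Gamma(25 + 342, 1 + 26) = Gamma(367, 27).
The posterior predictive for a window of length T is Negative Binomial with variance T·α'·(β'+T)/β'² = 9·367·36/729 = 1468/9.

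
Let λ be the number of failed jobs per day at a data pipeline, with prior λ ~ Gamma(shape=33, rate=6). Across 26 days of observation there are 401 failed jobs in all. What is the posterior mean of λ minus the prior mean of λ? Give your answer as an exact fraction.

Total count 401 over total exposure 26 days.
Posterior: α' = 33 + 401 = 434, β' = 6 + 26 = 32.
Posterior mean = 434/32 = 217/16; prior mean = 33/6 = 11/2. Difference = 217/16 − 11/2 = 129/16.

129/16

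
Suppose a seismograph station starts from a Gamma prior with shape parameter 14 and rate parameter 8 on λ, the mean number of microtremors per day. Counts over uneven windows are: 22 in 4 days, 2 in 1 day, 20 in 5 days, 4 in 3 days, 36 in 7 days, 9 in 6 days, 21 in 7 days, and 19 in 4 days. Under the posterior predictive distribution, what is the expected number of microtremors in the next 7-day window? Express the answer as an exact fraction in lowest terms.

Total count: 22 + 2 + 20 + 4 + 36 + 9 + 21 + 19 = 133.
Total exposure: 4 + 1 + 5 + 3 + 7 + 6 + 7 + 4 = 37 days.
The Gamma prior is conjugate for the Poisson rate, so λ | data ~ Gamma(14+133, 8+37) = Gamma(147, 45).
Predictive mean over a 7-day window = T·E[λ|data] = 7·147/45 = 343/15.

343/15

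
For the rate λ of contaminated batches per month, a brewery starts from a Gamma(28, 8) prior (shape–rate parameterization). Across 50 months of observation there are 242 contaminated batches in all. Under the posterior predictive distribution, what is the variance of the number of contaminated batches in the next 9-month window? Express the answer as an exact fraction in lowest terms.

Total count 242 over total exposure 50 months.
By Gamma–Poisson conjugacy, the posterior is Gamma(α + Σx, β + Σt) = Gamma(28 + 242, 8 + 50) = Gamma(270, 58).
The posterior predictive for a window of length T is Negative Binomial with variance T·α'·(β'+T)/β'² = 9·270·67/3364 = 81405/1682.

81405/1682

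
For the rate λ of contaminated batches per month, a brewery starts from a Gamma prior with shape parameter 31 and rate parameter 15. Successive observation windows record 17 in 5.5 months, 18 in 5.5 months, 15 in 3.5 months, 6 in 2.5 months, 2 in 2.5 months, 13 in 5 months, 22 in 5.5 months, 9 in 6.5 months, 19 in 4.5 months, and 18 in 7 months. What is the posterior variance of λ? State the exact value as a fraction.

170/3969

Total count: 17 + 18 + 15 + 6 + 2 + 13 + 22 + 9 + 19 + 18 = 139.
Total exposure: 5.5 + 5.5 + 3.5 + 2.5 + 2.5 + 5 + 5.5 + 6.5 + 4.5 + 7 = 48 months.
Conjugate update: add total count to the shape and total exposure to the rate, giving Gamma(170, 63).
Posterior variance = α'/β'² = 170/3969.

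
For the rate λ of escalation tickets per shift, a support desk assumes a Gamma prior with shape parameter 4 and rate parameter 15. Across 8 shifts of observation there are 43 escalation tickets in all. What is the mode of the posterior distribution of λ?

Total count 43 over total exposure 8 shifts.
Gamma(α, β) with Poisson data over total exposure Σt gives posterior Gamma(α+Σx, β+Σt) = Gamma(47, 23).
Posterior mode = (α'−1)/β' = 46/23 = 2.

2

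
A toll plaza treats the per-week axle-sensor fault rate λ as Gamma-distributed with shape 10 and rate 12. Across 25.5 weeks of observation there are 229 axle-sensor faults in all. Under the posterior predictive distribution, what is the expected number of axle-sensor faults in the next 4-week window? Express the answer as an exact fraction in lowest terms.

Total count 229 over total exposure 25.5 weeks.
Gamma(α, β) with Poisson data over total exposure Σt gives posterior Gamma(α+Σx, β+Σt) = Gamma(239, 75/2).
Predictive mean over a 4-week window = T·E[λ|data] = 4·239/(75/2) = 1912/75.

1912/75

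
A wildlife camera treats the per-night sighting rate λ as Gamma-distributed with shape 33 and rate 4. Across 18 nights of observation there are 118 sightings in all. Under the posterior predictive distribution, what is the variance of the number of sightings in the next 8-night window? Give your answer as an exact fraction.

Total count 118 over total exposure 18 nights.
Posterior: α' = 33 + 118 = 151, β' = 4 + 18 = 22.
The posterior predictive for a window of length T is Negative Binomial with variance T·α'·(β'+T)/β'² = 8·151·30/484 = 9060/121.

9060/121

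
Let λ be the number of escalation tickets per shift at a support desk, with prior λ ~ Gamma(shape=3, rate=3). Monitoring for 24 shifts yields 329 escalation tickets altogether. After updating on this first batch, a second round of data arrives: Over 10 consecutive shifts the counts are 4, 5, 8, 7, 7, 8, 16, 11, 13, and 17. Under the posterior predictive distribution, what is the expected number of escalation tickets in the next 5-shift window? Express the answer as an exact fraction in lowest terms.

2140/37

Total count 329 over total exposure 24 shifts.
After the first batch: Gamma(3 + 329, 3 + 24) = Gamma(332, 27).
Total count: 4 + 5 + 8 + 7 + 7 + 8 + 16 + 11 + 13 + 17 = 96.
Total exposure: 10 shifts.
After the second batch: Gamma(332 + 96, 27 + 10) = Gamma(428, 37).
Predictive mean over a 5-shift window = T·E[λ|data] = 5·428/37 = 2140/37.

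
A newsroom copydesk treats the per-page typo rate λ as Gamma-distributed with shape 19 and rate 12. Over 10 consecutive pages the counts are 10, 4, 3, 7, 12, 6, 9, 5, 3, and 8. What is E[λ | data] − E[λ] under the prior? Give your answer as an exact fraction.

Total count: 10 + 4 + 3 + 7 + 12 + 6 + 9 + 5 + 3 + 8 = 67.
Total exposure: 10 pages.
The Gamma prior is conjugate for the Poisson rate, so λ | data ~ Gamma(19+67, 12+10) = Gamma(86, 22).
Posterior mean = 86/22 = 43/11; prior mean = 19/12 = 19/12. Difference = 43/11 − 19/12 = 307/132.

307/132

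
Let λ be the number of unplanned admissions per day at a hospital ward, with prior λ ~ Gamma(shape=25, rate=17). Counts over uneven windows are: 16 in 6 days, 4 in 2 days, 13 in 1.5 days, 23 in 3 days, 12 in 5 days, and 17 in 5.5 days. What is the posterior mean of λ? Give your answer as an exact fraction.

Total count: 16 + 4 + 13 + 23 + 12 + 17 = 85.
Total exposure: 6 + 2 + 1.5 + 3 + 5 + 5.5 = 23 days.
Gamma(α, β) with Poisson data over total exposure Σt gives posterior Gamma(α+Σx, β+Σt) = Gamma(110, 40).
Posterior mean = α'/β' = 110/40 = 11/4.

11/4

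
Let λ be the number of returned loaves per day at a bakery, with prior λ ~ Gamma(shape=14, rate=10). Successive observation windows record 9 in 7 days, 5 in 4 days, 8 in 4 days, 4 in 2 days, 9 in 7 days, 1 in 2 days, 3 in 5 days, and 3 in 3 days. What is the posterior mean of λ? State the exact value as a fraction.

14/11

Total count: 9 + 5 + 8 + 4 + 9 + 1 + 3 + 3 = 42.
Total exposure: 7 + 4 + 4 + 2 + 7 + 2 + 5 + 3 = 34 days.
The Gamma prior is conjugate for the Poisson rate, so λ | data ~ Gamma(14+42, 10+34) = Gamma(56, 44).
Posterior mean = α'/β' = 56/44 = 14/11.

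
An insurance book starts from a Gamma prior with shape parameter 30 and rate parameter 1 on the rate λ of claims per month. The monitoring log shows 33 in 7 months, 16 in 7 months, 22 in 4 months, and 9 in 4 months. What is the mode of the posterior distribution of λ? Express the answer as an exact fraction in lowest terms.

109/23

Total count: 33 + 16 + 22 + 9 = 80.
Total exposure: 7 + 7 + 4 + 4 = 22 months.
Posterior: α' = 30 + 80 = 110, β' = 1 + 22 = 23.
Posterior mode = (α'−1)/β' = 109/23.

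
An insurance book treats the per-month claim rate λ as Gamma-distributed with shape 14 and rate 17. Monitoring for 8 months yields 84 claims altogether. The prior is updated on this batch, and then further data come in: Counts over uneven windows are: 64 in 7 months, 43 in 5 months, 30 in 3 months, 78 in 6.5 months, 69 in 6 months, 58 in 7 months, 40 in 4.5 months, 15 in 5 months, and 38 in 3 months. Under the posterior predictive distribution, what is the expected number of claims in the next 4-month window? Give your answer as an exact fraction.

Total count 84 over total exposure 8 months.
After the first batch: Gamma(14 + 84, 17 + 8) = Gamma(98, 25).
Total count: 64 + 43 + 30 + 78 + 69 + 58 + 40 + 15 + 38 = 435.
Total exposure: 7 + 5 + 3 + 6.5 + 6 + 7 + 4.5 + 5 + 3 = 47 months.
After the second batch: Gamma(98 + 435, 25 + 47) = Gamma(533, 72).
Predictive mean over a 4-month window = T·E[λ|data] = 4·533/72 = 533/18.

533/18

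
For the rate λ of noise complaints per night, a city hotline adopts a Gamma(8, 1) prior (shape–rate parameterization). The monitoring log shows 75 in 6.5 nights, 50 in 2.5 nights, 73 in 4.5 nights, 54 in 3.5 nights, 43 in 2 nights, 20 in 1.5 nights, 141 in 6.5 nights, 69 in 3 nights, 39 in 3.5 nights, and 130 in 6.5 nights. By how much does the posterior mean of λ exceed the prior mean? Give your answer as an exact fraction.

374/41

Total count: 75 + 50 + 73 + 54 + 43 + 20 + 141 + 69 + 39 + 130 = 694.
Total exposure: 6.5 + 2.5 + 4.5 + 3.5 + 2 + 1.5 + 6.5 + 3 + 3.5 + 6.5 = 40 nights.
Conjugate update: add total count to the shape and total exposure to the rate, giving Gamma(702, 41).
Posterior mean = 702/41 = 702/41; prior mean = 8/1 = 8. Difference = 702/41 − 8 = 374/41.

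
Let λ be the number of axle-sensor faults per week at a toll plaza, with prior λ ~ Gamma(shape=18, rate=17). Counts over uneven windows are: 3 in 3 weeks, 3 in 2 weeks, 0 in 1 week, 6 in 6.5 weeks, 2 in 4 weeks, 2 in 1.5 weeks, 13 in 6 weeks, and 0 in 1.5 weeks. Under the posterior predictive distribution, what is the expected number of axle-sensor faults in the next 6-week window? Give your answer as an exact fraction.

Total count: 3 + 3 + 0 + 6 + 2 + 2 + 13 + 0 = 29.
Total exposure: 3 + 2 + 1 + 6.5 + 4 + 1.5 + 6 + 1.5 = 25.5 weeks.
Conjugate update: add total count to the shape and total exposure to the rate, giving Gamma(47, 85/2).
Predictive mean over a 6-week window = T·E[λ|data] = 6·47/(85/2) = 564/85.

564/85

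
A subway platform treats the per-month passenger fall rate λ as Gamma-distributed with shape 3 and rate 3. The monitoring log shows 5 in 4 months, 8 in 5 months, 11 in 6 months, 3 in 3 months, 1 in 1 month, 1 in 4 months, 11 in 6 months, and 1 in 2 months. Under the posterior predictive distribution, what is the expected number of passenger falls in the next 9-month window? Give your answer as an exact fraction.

Total count: 5 + 8 + 11 + 3 + 1 + 1 + 11 + 1 = 41.
Total exposure: 4 + 5 + 6 + 3 + 1 + 4 + 6 + 2 = 31 months.
Conjugate update: add total count to the shape and total exposure to the rate, giving Gamma(44, 34).
Predictive mean over a 9-month window = T·E[λ|data] = 9·44/34 = 198/17.

198/17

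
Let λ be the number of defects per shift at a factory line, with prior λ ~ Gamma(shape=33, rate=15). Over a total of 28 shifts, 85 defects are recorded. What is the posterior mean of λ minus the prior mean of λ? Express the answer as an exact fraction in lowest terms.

117/215

Total count 85 over total exposure 28 shifts.
By Gamma–Poisson conjugacy, the posterior is Gamma(α + Σx, β + Σt) = Gamma(33 + 85, 15 + 28) = Gamma(118, 43).
Posterior mean = 118/43 = 118/43; prior mean = 33/15 = 11/5. Difference = 118/43 − 11/5 = 117/215.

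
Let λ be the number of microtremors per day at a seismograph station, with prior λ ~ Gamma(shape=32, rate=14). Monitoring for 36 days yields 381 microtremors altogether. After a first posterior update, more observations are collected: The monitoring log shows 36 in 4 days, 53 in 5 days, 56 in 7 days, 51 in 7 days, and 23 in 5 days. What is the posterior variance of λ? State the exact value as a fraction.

158/1521

Total count 381 over total exposure 36 days.
After the first batch: Gamma(32 + 381, 14 + 36) = Gamma(413, 50).
Total count: 36 + 53 + 56 + 51 + 23 = 219.
Total exposure: 4 + 5 + 7 + 7 + 5 = 28 days.
After the second batch: Gamma(413 + 219, 50 + 28) = Gamma(632, 78).
Posterior variance = α'/β'² = 632/6084 = 158/1521.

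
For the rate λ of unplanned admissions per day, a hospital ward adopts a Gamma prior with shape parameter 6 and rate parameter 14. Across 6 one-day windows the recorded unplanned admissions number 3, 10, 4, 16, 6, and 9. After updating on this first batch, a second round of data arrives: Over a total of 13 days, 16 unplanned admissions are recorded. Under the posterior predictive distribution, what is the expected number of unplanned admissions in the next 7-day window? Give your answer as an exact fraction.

490/33

Total count: 3 + 10 + 4 + 16 + 6 + 9 = 48.
Total exposure: 6 days.
After the first batch: Gamma(6 + 48, 14 + 6) = Gamma(54, 20).
Total count 16 over total exposure 13 days.
After the second batch: Gamma(54 + 16, 20 + 13) = Gamma(70, 33).
Predictive mean over a 7-day window = T·E[λ|data] = 7·70/33 = 490/33.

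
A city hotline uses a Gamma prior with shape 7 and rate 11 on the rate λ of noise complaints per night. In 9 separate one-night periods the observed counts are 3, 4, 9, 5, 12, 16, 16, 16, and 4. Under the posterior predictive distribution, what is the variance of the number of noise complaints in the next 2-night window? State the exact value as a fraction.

Total count: 3 + 4 + 9 + 5 + 12 + 16 + 16 + 16 + 4 = 85.
Total exposure: 9 nights.
By Gamma–Poisson conjugacy, the posterior is Gamma(α + Σx, β + Σt) = Gamma(7 + 85, 11 + 9) = Gamma(92, 20).
The posterior predictive for a window of length T is Negative Binomial with variance T·α'·(β'+T)/β'² = 2·92·22/400 = 253/25.

253/25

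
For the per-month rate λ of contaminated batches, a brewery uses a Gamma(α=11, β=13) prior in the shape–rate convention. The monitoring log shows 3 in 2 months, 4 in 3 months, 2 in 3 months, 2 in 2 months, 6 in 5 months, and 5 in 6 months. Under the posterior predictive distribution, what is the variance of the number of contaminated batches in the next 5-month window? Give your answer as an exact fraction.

Total count: 3 + 4 + 2 + 2 + 6 + 5 = 22.
Total exposure: 2 + 3 + 3 + 2 + 5 + 6 = 21 months.
Gamma(α, β) with Poisson data over total exposure Σt gives posterior Gamma(α+Σx, β+Σt) = Gamma(33, 34).
The posterior predictive for a window of length T is Negative Binomial with variance T·α'·(β'+T)/β'² = 5·33·39/1156 = 6435/1156.

6435/1156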